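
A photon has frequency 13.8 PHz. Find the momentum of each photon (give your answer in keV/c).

(h = 6.62607015·10^-34 J·s, c = 2.99792458·10^8 m/s, 1 eV = 1.602176634·10^-19 J.)
First convert: f = 13.8 PHz = 1.38·10^16 Hz.
For a photon p = hf/c, so p = 3.050·10^-26 kg·m/s.
Converting to keV/c: p = 0.05707 keV/c ≈ 0.0571 keV/c.

0.0571 keV/c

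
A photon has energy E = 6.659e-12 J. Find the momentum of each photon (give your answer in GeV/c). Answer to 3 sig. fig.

0.0416 GeV/c

Use c = 2.99792458e8 m/s, 1 eV = 1.602176634e-19 J.
For a photon p = E/c, so p = 2.221e-20 kg·m/s.
Converting to GeV/c: p = 0.04156 GeV/c ≈ 0.0416 GeV/c.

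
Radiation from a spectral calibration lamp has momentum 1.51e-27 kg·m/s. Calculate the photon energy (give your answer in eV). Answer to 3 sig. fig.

2.83 eV

Use c = 2.99792458e8 m/s, 1 eV = 1.602176634e-19 J.
Apply E = pc: E = 4.527e-19 J.
Converting to eV: E = 2.825 eV ≈ 2.83 eV.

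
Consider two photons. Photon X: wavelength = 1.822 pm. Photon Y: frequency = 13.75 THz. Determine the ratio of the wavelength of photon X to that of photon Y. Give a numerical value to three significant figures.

λ_X = 1.822e-12 m (from wavelength = 1.822 pm, via λ given directly).
λ_Y = 2.180e-5 m (from frequency = 13.75 THz, via λ = c/f).
Ratio = 1.822e-12 / 2.180e-5 = 8.36e-8.

8.36e-8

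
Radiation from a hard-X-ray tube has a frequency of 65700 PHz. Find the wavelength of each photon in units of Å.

0.0456 Å

Use c = 2.99792458 × 10^8 m/s.
First convert: f = 65700 PHz = 6.57 × 10^19 Hz.
Since λ = c/f for a photon, λ = 4.563 × 10^-12 m.
Converting to Å: λ = 0.04563 Å ≈ 0.0456 Å.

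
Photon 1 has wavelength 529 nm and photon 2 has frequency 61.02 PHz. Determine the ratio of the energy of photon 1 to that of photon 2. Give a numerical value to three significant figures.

E_1 = 3.755e-19 J (from wavelength = 529 nm, via E = hc/λ).
E_2 = 4.043e-17 J (from frequency = 61.02 PHz, via E = hf).
Ratio = 3.755e-19 / 4.043e-17 = 9.29e-3.

9.29e-3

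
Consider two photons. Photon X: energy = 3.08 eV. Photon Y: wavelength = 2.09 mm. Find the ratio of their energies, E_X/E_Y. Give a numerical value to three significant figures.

E_X = 4.935e-19 J (from energy = 3.08 eV, via E given directly).
E_Y = 9.505e-23 J (from wavelength = 2.09 mm, via E = hc/λ).
Ratio = 4.935e-19 / 9.505e-23 = 5190.

5190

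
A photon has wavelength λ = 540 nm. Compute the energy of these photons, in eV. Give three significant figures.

2.30 eV

Take h = 6.62607015e-34 J·s, c = 2.99792458e8 m/s, 1 eV = 1.602176634e-19 J.
In SI units: λ = 540 nm = 5.4e-7 m.
For a photon E = hc/λ, so E = 3.679e-19 J.
Converting to eV: E = 2.296 eV ≈ 2.30 eV.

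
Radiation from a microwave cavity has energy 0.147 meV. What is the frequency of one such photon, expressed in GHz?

Convert to SI: E = 0.147 meV = 2.3552 × 10^-23 J.
The photon relation is f = E/h, giving f = 3.554 × 10^10 Hz.
Converting to GHz: f = 35.54 GHz ≈ 35.5 GHz.

35.5 GHz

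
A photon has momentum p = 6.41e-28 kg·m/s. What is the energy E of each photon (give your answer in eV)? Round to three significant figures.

Since E = pc for a photon, E = 1.922e-19 J.
Converting to eV: E = 1.199 eV ≈ 1.20 eV.

1.20 eV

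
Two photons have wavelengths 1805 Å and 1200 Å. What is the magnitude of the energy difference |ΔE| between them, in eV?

Using E = hc/λ: E₁ = 1.1005e-18 J, E₂ = 1.6554e-18 J.
|ΔE| = |1.1005e-18 − 1.6554e-18| = 5.55e-19 J = 3.46 eV.

3.46 eV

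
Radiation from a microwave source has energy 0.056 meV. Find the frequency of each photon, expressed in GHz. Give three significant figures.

13.5 GHz

Use h = 6.62607015e-34 J·s, 1 eV = 1.602176634e-19 J.
In SI units: E = 0.056 meV = 8.9722e-24 J.
The photon relation is f = E/h, giving f = 1.354e10 Hz.
Converting to GHz: f = 13.54 GHz ≈ 13.5 GHz.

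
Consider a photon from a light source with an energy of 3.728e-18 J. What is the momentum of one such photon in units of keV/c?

For a photon p = E/c, so p = 1.244e-26 kg·m/s.
Converting to keV/c: p = 0.02327 keV/c ≈ 0.0233 keV/c.

0.0233 keV/c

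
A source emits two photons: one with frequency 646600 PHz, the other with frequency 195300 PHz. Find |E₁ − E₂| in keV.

1870 keV

Using E = hf: E₁ = 4.2844 × 10^-13 J, E₂ = 1.2941 × 10^-13 J.
|ΔE| = |4.2844 × 10^-13 − 1.2941 × 10^-13| = 2.99 × 10^-13 J = 1870 keV.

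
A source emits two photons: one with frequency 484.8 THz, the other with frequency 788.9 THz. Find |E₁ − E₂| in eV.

Using E = hf: E₁ = 3.2123·10^-19 J, E₂ = 5.2273·10^-19 J.
|ΔE| = |3.2123·10^-19 − 5.2273·10^-19| = 2.01·10^-19 J = 1.26 eV.

1.26 eV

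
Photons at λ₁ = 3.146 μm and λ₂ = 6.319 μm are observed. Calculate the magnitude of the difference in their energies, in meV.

198 meV

Using E = hc/λ: E₁ = 6.3142 × 10^-20 J, E₂ = 3.1436 × 10^-20 J.
|ΔE| = |6.3142 × 10^-20 − 3.1436 × 10^-20| = 3.17 × 10^-20 J = 198 meV.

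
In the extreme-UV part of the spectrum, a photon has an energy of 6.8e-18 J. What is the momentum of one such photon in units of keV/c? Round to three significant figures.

Apply p = E/c: p = 2.268e-26 kg·m/s.
Converting to keV/c: p = 0.04244 keV/c ≈ 0.0424 keV/c.

0.0424 keV/c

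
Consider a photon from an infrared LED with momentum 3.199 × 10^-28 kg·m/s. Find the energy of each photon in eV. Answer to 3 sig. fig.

Since E = pc for a photon, E = 9.590 × 10^-20 J.
Converting to eV: E = 0.5986 eV ≈ 0.599 eV.

0.599 eV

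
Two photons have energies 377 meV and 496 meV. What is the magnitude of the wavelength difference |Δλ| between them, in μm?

Using λ = hc/E: λ₁ = 3.289e-6 m, λ₂ = 2.500e-6 m.
|Δλ| = |3.289e-6 − 2.500e-6| = 7.89e-7 m = 0.789 μm.

0.789 μm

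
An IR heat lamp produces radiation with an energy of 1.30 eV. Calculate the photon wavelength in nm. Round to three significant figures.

(h = 6.62607015 × 10^-34 J·s, c = 2.99792458 × 10^8 m/s, 1 eV = 1.602176634 × 10^-19 J.)
Convert to SI: E = 1.30 eV = 2.0828 × 10^-19 J.
The photon relation is λ = hc/E, giving λ = 9.537 × 10^-7 m.
Converting to nm: λ = 953.7 nm ≈ 954 nm.

954 nm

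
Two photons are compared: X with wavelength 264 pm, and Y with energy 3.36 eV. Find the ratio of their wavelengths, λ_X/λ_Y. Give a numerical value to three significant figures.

7.15 × 10^-4

λ_X = 2.640 × 10^-10 m (from wavelength = 264 pm, via λ given directly).
λ_Y = 3.690 × 10^-7 m (from energy = 3.36 eV, via λ = hc/E).
Ratio = 2.640 × 10^-10 / 3.690 × 10^-7 = 7.15 × 10^-4.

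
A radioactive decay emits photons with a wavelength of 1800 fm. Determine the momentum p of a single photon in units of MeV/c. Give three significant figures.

0.689 MeV/c

In SI units: λ = 1800 fm = 1.8 × 10^-12 m.
Apply p = h/λ: p = 3.681 × 10^-22 kg·m/s.
Converting to MeV/c: p = 0.6888 MeV/c ≈ 0.689 MeV/c.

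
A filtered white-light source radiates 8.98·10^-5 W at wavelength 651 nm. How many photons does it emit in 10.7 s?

3.15·10^15 photons

Total energy: E_total = P·t = 8.98·10^-5 × 10.7 = 9.609·10^-4 J.
Per-photon energy: E = 3.051·10^-19 J.
N = E_total / E_photon = 3.15·10^15.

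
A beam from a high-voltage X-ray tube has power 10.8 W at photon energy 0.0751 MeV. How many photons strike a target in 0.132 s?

Total energy: E_total = P·t = 10.8 × 0.132 = 1.426 J.
Per-photon energy: E = 1.203 × 10^-14 J.
N = E_total / E_photon = 1.18 × 10^14.

1.18 × 10^14 photons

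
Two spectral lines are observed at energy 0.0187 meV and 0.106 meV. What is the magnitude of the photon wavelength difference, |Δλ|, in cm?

Using λ = hc/E: λ₁ = 0.06630 m, λ₂ = 0.01170 m.
|Δλ| = |0.06630 − 0.01170| = 0.0546 m = 5.46 cm.

5.46 cm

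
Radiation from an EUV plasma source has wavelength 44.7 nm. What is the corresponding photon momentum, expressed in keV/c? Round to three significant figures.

0.0277 keV/c

(h = 6.62607015 × 10^-34 J·s, c = 2.99792458 × 10^8 m/s, 1 eV = 1.602176634 × 10^-19 J.)
Convert to SI: λ = 44.7 nm = 4.47 × 10^-8 m.
For a photon p = h/λ, so p = 1.482 × 10^-26 kg·m/s.
Converting to keV/c: p = 0.02774 keV/c ≈ 0.0277 keV/c.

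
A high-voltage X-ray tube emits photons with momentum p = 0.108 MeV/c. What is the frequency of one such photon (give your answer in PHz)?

2.61·10^4 PHz

Convert to SI: p = 0.108 MeV/c = 5.7718·10^-23 kg·m/s.
For a photon f = pc/h, so f = 2.611·10^19 Hz.
Converting to PHz: f = 26110 PHz ≈ 2.61·10^4 PHz.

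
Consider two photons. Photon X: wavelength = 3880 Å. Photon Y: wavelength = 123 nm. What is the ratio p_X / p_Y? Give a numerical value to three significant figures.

0.317

p_X = 1.708e-27 kg·m/s (from wavelength = 3880 Å, via p = h/λ).
p_Y = 5.387e-27 kg·m/s (from wavelength = 123 nm, via p = h/λ).
Ratio = 1.708e-27 / 5.387e-27 = 0.317.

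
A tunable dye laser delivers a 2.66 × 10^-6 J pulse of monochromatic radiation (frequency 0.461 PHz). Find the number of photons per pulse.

8.71 × 10^12 photons

Per-photon energy: E = 3.055 × 10^-19 J (from frequency = 0.461 PHz).
N = E_total / E_photon = 2.66 × 10^-6 J / 3.055 × 10^-19 J = 8.71 × 10^12.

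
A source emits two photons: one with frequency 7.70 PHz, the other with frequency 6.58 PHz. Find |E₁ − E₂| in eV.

4.63 eV

Using E = hf: E₁ = 5.102e-18 J, E₂ = 4.360e-18 J.
|ΔE| = |5.102e-18 − 4.360e-18| = 7.42e-19 J = 4.63 eV.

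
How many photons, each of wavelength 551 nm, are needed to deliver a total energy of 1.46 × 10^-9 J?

Per-photon energy: E = 3.605 × 10^-19 J (from wavelength = 551 nm).
N = E_total / E_photon = 1.46 × 10^-9 J / 3.605 × 10^-19 J = 4.05 × 10^9.

4.05 × 10^9 photons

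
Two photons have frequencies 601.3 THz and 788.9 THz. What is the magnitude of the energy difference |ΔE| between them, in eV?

Using E = hf: E₁ = 3.9843·10^-19 J, E₂ = 5.2273·10^-19 J.
|ΔE| = |3.9843·10^-19 − 5.2273·10^-19| = 1.24·10^-19 J = 0.776 eV.

0.776 eV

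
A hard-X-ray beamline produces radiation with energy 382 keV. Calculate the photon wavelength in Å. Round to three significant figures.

0.0325 Å

(h = 6.62607015e-34 J·s, c = 2.99792458e8 m/s, 1 eV = 1.602176634e-19 J.)
Convert to SI: E = 382 keV = 6.1203e-14 J.
Since λ = hc/E for a photon, λ = 3.246e-12 m.
Converting to Å: λ = 0.03246 Å ≈ 0.0325 Å.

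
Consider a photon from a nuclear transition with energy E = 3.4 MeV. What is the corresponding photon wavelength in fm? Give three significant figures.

365 fm

First convert: E = 3.4 MeV = 5.4474 × 10^-13 J.
Apply λ = hc/E: λ = 3.647 × 10^-13 m.
Converting to fm: λ = 364.7 fm ≈ 365 fm.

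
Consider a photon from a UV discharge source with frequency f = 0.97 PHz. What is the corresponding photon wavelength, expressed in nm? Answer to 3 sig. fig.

In SI units: f = 0.97 PHz = 9.7e14 Hz.
The photon relation is λ = c/f, giving λ = 3.091e-7 m.
Converting to nm: λ = 309.1 nm ≈ 309 nm.

309 nm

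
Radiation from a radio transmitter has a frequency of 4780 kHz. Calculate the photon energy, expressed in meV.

Use h = 6.62607015e-34 J·s, 1 eV = 1.602176634e-19 J.
In SI units: f = 4780 kHz = 4.78e6 Hz.
For a photon E = hf, so E = 3.167e-27 J.
Converting to meV: E = 1.977e-5 meV ≈ 1.98e-5 meV.

1.98e-5 meV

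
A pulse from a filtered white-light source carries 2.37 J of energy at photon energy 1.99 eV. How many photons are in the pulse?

Per-photon energy: E = 3.188 × 10^-19 J (from energy = 1.99 eV).
N = E_total / E_photon = 2.37 J / 3.188 × 10^-19 J = 7.43 × 10^18.

7.43 × 10^18 photons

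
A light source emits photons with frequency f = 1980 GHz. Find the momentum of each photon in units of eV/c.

(h = 6.62607015 × 10^-34 J·s, c = 2.99792458 × 10^8 m/s, 1 eV = 1.602176634 × 10^-19 J.)
In SI units: f = 1980 GHz = 1.98 × 10^12 Hz.
For a photon p = hf/c, so p = 4.376 × 10^-30 kg·m/s.
Converting to eV/c: p = 0.008189 eV/c ≈ 8.19 × 10^-3 eV/c.

8.19 × 10^-3 eV/c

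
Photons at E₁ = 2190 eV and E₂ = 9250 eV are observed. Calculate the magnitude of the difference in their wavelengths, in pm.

432 pm

Using λ = hc/E: λ₁ = 5.661e-10 m, λ₂ = 1.340e-10 m.
|Δλ| = |5.661e-10 − 1.340e-10| = 4.32e-10 m = 432 pm.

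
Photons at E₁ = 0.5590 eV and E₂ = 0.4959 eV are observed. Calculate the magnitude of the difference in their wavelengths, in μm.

Using λ = hc/E: λ₁ = 2.2180 × 10^-6 m, λ₂ = 2.5002 × 10^-6 m.
|Δλ| = |2.2180 × 10^-6 − 2.5002 × 10^-6| = 2.82 × 10^-7 m = 0.282 μm.

0.282 μm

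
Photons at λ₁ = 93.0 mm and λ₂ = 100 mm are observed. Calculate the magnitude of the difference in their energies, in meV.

Using E = hc/λ: E₁ = 2.136e-24 J, E₂ = 1.986e-24 J.
|ΔE| = |2.136e-24 − 1.986e-24| = 1.50e-25 J = 9.33e-4 meV.

9.33e-4 meV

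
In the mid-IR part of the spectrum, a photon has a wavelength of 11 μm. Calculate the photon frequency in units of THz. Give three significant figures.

In SI units: λ = 11 μm = 1.1 × 10^-5 m.
Apply f = c/λ: f = 2.725 × 10^13 Hz.
Converting to THz: f = 27.25 THz ≈ 27.3 THz.

27.3 THz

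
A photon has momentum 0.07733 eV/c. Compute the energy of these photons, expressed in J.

1.24 × 10^-20 J

Take c = 2.99792458 × 10^8 m/s, 1 eV = 1.602176634 × 10^-19 J.
In SI units: p = 0.07733 eV/c = 4.1327 × 10^-29 kg·m/s.
Apply E = pc: E = 1.239 × 10^-20 J.
So E ≈ 1.24 × 10^-20 J.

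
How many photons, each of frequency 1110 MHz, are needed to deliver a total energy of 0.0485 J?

Per-photon energy: E = 7.355e-25 J (from frequency = 1110 MHz).
N = E_total / E_photon = 0.0485 J / 7.355e-25 J = 6.59e22.

6.59e22 photons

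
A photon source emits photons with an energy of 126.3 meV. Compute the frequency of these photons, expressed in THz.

In SI units: E = 126.3 meV = 2.0235 × 10^-20 J.
Apply f = E/h: f = 3.054 × 10^13 Hz.
Converting to THz: f = 30.54 THz ≈ 30.5 THz.

30.5 THz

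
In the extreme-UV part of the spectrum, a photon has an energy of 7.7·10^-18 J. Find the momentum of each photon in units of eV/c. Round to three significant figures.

Apply p = E/c: p = 2.568·10^-26 kg·m/s.
Converting to eV/c: p = 48.06 eV/c ≈ 48.1 eV/c.

48.1 eV/c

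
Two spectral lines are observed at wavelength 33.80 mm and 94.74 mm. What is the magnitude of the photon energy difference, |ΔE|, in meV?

0.0236 meV

Using E = hc/λ: E₁ = 5.8771e-24 J, E₂ = 2.0967e-24 J.
|ΔE| = |5.8771e-24 − 2.0967e-24| = 3.78e-24 J = 0.0236 meV.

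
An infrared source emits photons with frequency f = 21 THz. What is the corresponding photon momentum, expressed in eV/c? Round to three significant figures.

0.0868 eV/c

Use h = 6.62607015 × 10^-34 J·s, c = 2.99792458 × 10^8 m/s, 1 eV = 1.602176634 × 10^-19 J.
In SI units: f = 21 THz = 2.1 × 10^13 Hz.
Apply p = hf/c: p = 4.641 × 10^-29 kg·m/s.
Converting to eV/c: p = 0.08685 eV/c ≈ 0.0868 eV/c.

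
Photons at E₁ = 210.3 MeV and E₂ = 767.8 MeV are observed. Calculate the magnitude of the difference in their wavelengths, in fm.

Using λ = hc/E: λ₁ = 5.8956 × 10^-15 m, λ₂ = 1.6148 × 10^-15 m.
|Δλ| = |5.8956 × 10^-15 − 1.6148 × 10^-15| = 4.28 × 10^-15 m = 4.28 fm.

4.28 fm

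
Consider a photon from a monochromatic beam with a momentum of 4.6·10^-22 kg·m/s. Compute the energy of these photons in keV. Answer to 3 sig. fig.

861 keV

Apply E = pc: E = 1.379·10^-13 J.
Converting to keV: E = 860.7 keV ≈ 861 keV.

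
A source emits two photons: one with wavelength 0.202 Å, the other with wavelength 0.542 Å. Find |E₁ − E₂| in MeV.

Using E = hc/λ: E₁ = 9.834e-15 J, E₂ = 3.665e-15 J.
|ΔE| = |9.834e-15 − 3.665e-15| = 6.17e-15 J = 0.0385 MeV.

0.0385 MeV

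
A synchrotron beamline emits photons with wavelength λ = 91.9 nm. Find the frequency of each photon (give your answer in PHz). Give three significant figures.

First convert: λ = 91.9 nm = 9.19 × 10^-8 m.
The photon relation is f = c/λ, giving f = 3.262 × 10^15 Hz.
Converting to PHz: f = 3.262 PHz ≈ 3.26 PHz.

3.26 PHz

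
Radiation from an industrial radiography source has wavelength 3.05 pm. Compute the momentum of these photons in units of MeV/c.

0.407 MeV/c

In SI units: λ = 3.05 pm = 3.05e-12 m.
For a photon p = h/λ, so p = 2.172e-22 kg·m/s.
Converting to MeV/c: p = 0.4065 MeV/c ≈ 0.407 MeV/c.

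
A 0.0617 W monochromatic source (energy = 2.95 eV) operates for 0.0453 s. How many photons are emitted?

Total energy: E_total = P·t = 0.0617 × 0.0453 = 0.002795 J.
Per-photon energy: E = 4.726e-19 J.
N = E_total / E_photon = 5.91e15.

5.91e15 photons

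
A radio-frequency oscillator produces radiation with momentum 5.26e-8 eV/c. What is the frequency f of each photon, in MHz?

12.7 MHz

(h = 6.62607015e-34 J·s, c = 2.99792458e8 m/s, 1 eV = 1.602176634e-19 J.)
First convert: p = 5.26e-8 eV/c = 2.8111e-35 kg·m/s.
The photon relation is f = pc/h, giving f = 1.272e7 Hz.
Converting to MHz: f = 12.72 MHz ≈ 12.7 MHz.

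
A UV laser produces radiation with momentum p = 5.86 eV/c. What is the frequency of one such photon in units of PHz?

(h = 6.62607015 × 10^-34 J·s, c = 2.99792458 × 10^8 m/s, 1 eV = 1.602176634 × 10^-19 J.)
First convert: p = 5.86 eV/c = 3.1318 × 10^-27 kg·m/s.
For a photon f = pc/h, so f = 1.417 × 10^15 Hz.
Converting to PHz: f = 1.417 PHz ≈ 1.42 PHz.

1.42 PHz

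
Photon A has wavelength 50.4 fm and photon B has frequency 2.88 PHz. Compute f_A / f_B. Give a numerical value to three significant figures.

2.07 × 10^6

f_A = 5.948 × 10^21 Hz (from wavelength = 50.4 fm, via f = c/λ).
f_B = 2.880 × 10^15 Hz (from frequency = 2.88 PHz, via f given directly).
Ratio = 5.948 × 10^21 / 2.880 × 10^15 = 2.07 × 10^6.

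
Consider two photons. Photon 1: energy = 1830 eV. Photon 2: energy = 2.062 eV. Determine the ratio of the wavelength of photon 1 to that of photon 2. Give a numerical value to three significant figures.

1.13 × 10^-3

λ_1 = 6.775 × 10^-10 m (from energy = 1830 eV, via λ = hc/E).
λ_2 = 6.013 × 10^-7 m (from energy = 2.062 eV, via λ = hc/E).
Ratio = 6.775 × 10^-10 / 6.013 × 10^-7 = 1.13 × 10^-3.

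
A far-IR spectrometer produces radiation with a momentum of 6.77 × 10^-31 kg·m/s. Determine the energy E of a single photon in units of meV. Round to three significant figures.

1.27 meV

Take c = 2.99792458 × 10^8 m/s, 1 eV = 1.602176634 × 10^-19 J.
For a photon E = pc, so E = 2.030 × 10^-22 J.
Converting to meV: E = 1.267 meV ≈ 1.27 meV.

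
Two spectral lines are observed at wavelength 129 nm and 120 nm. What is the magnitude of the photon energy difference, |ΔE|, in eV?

Using E = hc/λ: E₁ = 1.540e-18 J, E₂ = 1.655e-18 J.
|ΔE| = |1.540e-18 − 1.655e-18| = 1.15e-19 J = 0.721 eV.

0.721 eV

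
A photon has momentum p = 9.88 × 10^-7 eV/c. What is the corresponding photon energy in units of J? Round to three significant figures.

First convert: p = 9.88 × 10^-7 eV/c = 5.2802 × 10^-34 kg·m/s.
Since E = pc for a photon, E = 1.583 × 10^-25 J.
So E ≈ 1.58 × 10^-25 J.

1.58 × 10^-25 J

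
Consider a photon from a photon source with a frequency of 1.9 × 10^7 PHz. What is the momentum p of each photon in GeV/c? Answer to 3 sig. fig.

0.0786 GeV/c

Convert to SI: f = 1.9 × 10^7 PHz = 1.9 × 10^22 Hz.
For a photon p = hf/c, so p = 4.199 × 10^-20 kg·m/s.
Converting to GeV/c: p = 0.07858 GeV/c ≈ 0.0786 GeV/c.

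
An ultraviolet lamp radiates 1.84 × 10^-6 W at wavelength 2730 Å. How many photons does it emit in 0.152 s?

Total energy: E_total = P·t = 1.84 × 10^-6 × 0.152 = 2.797 × 10^-7 J.
Per-photon energy: E = 7.276 × 10^-19 J.
N = E_total / E_photon = 3.84 × 10^11.

3.84 × 10^11 photons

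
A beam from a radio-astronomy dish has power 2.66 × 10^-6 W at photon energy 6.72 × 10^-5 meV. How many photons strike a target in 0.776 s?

Total energy: E_total = P·t = 2.66 × 10^-6 × 0.776 = 2.064 × 10^-6 J.
Per-photon energy: E = 1.077 × 10^-26 J.
N = E_total / E_photon = 1.92 × 10^20.

1.92 × 10^20 photons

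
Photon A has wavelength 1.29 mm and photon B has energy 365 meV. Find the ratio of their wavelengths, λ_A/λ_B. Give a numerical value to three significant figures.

λ_A = 0.001290 m (from wavelength = 1.29 mm, via λ given directly).
λ_B = 3.397e-6 m (from energy = 365 meV, via λ = hc/E).
Ratio = 0.001290 / 3.397e-6 = 380.

380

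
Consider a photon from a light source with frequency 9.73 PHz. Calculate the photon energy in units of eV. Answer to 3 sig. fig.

40.2 eV

First convert: f = 9.73 PHz = 9.73e15 Hz.
For a photon E = hf, so E = 6.447e-18 J.
Converting to eV: E = 40.24 eV ≈ 40.2 eV.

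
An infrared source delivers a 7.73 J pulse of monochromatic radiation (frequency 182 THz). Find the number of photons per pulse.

Per-photon energy: E = 1.206 × 10^-19 J (from frequency = 182 THz).
N = E_total / E_photon = 7.73 J / 1.206 × 10^-19 J = 6.41 × 10^19.

6.41 × 10^19 photons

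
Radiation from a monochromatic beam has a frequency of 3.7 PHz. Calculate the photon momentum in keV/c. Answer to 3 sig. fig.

0.0153 keV/c

(h = 6.62607015e-34 J·s, c = 2.99792458e8 m/s, 1 eV = 1.602176634e-19 J.)
Convert to SI: f = 3.7 PHz = 3.7e15 Hz.
For a photon p = hf/c, so p = 8.178e-27 kg·m/s.
Converting to keV/c: p = 0.01530 keV/c ≈ 0.0153 keV/c.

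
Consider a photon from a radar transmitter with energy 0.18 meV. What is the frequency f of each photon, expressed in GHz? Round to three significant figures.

In SI units: E = 0.18 meV = 2.8839 × 10^-23 J.
The photon relation is f = E/h, giving f = 4.352 × 10^10 Hz.
Converting to GHz: f = 43.52 GHz ≈ 43.5 GHz.

43.5 GHz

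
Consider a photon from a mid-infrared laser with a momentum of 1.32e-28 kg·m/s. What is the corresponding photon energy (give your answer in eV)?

Since E = pc for a photon, E = 3.957e-20 J.
Converting to eV: E = 0.2470 eV ≈ 0.247 eV.

0.247 eV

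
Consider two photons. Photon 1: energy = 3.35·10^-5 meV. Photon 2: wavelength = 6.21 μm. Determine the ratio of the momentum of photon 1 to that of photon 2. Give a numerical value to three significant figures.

p_1 = 1.790·10^-35 kg·m/s (from energy = 3.35·10^-5 meV, via p = E/c).
p_2 = 1.067·10^-28 kg·m/s (from wavelength = 6.21 μm, via p = h/λ).
Ratio = 1.790·10^-35 / 1.067·10^-28 = 1.68·10^-7.

1.68·10^-7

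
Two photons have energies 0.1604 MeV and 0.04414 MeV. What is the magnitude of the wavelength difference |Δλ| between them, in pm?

Using λ = hc/E: λ₁ = 7.7297·10^-12 m, λ₂ = 2.8089·10^-11 m.
|Δλ| = |7.7297·10^-12 − 2.8089·10^-11| = 2.04·10^-11 m = 20.4 pm.

20.4 pm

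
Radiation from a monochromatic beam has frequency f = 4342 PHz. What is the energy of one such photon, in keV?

18.0 keV

Take h = 6.62607015 × 10^-34 J·s, 1 eV = 1.602176634 × 10^-19 J.
First convert: f = 4342 PHz = 4.342 × 10^18 Hz.
The photon relation is E = hf, giving E = 2.877 × 10^-15 J.
Converting to keV: E = 17.96 keV ≈ 18.0 keV.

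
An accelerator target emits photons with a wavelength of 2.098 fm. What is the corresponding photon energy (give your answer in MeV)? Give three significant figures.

591 MeV

Use h = 6.62607015·10^-34 J·s, c = 2.99792458·10^8 m/s, 1 eV = 1.602176634·10^-19 J.
In SI units: λ = 2.098 fm = 2.098·10^-15 m.
Apply E = hc/λ: E = 9.468·10^-11 J.
Converting to MeV: E = 591.0 MeV ≈ 591 MeV.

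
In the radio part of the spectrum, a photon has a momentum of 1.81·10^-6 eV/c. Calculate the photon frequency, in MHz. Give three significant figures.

Take h = 6.62607015·10^-34 J·s, c = 2.99792458·10^8 m/s, 1 eV = 1.602176634·10^-19 J.
In SI units: p = 1.81·10^-6 eV/c = 9.6732·10^-34 kg·m/s.
The photon relation is f = pc/h, giving f = 4.377·10^8 Hz.
Converting to MHz: f = 437.7 MHz ≈ 438 MHz.

438 MHz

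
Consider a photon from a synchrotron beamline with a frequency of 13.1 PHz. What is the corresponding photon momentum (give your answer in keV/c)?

Convert to SI: f = 13.1 PHz = 1.31e16 Hz.
Apply p = hf/c: p = 2.895e-26 kg·m/s.
Converting to keV/c: p = 0.05418 keV/c ≈ 0.0542 keV/c.

0.0542 keV/c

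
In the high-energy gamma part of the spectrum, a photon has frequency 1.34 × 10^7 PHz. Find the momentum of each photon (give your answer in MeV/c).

55.4 MeV/c

Use h = 6.62607015 × 10^-34 J·s, c = 2.99792458 × 10^8 m/s, 1 eV = 1.602176634 × 10^-19 J.
In SI units: f = 1.34 × 10^7 PHz = 1.34 × 10^22 Hz.
The photon relation is p = hf/c, giving p = 2.962 × 10^-20 kg·m/s.
Converting to MeV/c: p = 55.42 MeV/c ≈ 55.4 MeV/c.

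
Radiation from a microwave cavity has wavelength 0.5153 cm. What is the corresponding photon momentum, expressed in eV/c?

2.41e-4 eV/c

Use h = 6.62607015e-34 J·s, c = 2.99792458e8 m/s, 1 eV = 1.602176634e-19 J.
First convert: λ = 0.5153 cm = 0.005153 m.
Since p = h/λ for a photon, p = 1.286e-31 kg·m/s.
Converting to eV/c: p = 2.406e-4 eV/c ≈ 2.41e-4 eV/c.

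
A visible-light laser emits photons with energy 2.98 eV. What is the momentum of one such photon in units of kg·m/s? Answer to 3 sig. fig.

Convert to SI: E = 2.98 eV = 4.7745 × 10^-19 J.
Since p = E/c for a photon, p = 1.593 × 10^-27 kg·m/s.
So p ≈ 1.59 × 10^-27 kg·m/s.

1.59 × 10^-27 kg·m/s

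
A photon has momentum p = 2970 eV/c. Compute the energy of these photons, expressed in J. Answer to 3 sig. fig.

First convert: p = 2970 eV/c = 1.5873 × 10^-24 kg·m/s.
Apply E = pc: E = 4.758 × 10^-16 J.
So E ≈ 4.76 × 10^-16 J.

4.76 × 10^-16 J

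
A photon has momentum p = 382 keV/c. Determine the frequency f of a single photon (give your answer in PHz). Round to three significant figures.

9.24e4 PHz

First convert: p = 382 keV/c = 2.0415e-22 kg·m/s.
For a photon f = pc/h, so f = 9.237e19 Hz.
Converting to PHz: f = 92370 PHz ≈ 9.24e4 PHz.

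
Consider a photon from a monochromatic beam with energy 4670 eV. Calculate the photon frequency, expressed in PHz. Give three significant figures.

1130 PHz

Use h = 6.62607015·10^-34 J·s, 1 eV = 1.602176634·10^-19 J.
First convert: E = 4670 eV = 7.4822·10^-16 J.
The photon relation is f = E/h, giving f = 1.129·10^18 Hz.
Converting to PHz: f = 1129 PHz ≈ 1130 PHz.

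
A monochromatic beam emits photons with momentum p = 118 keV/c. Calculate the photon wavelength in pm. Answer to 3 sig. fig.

(h = 6.62607015 × 10^-34 J·s, c = 2.99792458 × 10^8 m/s, 1 eV = 1.602176634 × 10^-19 J.)
First convert: p = 118 keV/c = 6.3063 × 10^-23 kg·m/s.
Apply λ = h/p: λ = 1.051 × 10^-11 m.
Converting to pm: λ = 10.51 pm ≈ 10.5 pm.

10.5 pm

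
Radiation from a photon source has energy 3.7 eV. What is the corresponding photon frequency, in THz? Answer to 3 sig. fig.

Use h = 6.62607015 × 10^-34 J·s, 1 eV = 1.602176634 × 10^-19 J.
Convert to SI: E = 3.7 eV = 5.9281 × 10^-19 J.
For a photon f = E/h, so f = 8.947 × 10^14 Hz.
Converting to THz: f = 894.7 THz ≈ 895 THz.

895 THz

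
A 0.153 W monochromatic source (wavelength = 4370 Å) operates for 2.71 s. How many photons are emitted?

9.12 × 10^17 photons

Total energy: E_total = P·t = 0.153 × 2.71 = 0.4146 J.
Per-photon energy: E = 4.546 × 10^-19 J.
N = E_total / E_photon = 9.12 × 10^17.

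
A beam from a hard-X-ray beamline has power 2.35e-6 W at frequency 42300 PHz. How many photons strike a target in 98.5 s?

Total energy: E_total = P·t = 2.35e-6 × 98.5 = 2.315e-4 J.
Per-photon energy: E = 2.803e-14 J.
N = E_total / E_photon = 8.26e9.

8.26e9 photons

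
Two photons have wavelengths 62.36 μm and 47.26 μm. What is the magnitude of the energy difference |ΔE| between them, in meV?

Using E = hc/λ: E₁ = 3.1854 × 10^-21 J, E₂ = 4.2032 × 10^-21 J.
|ΔE| = |3.1854 × 10^-21 − 4.2032 × 10^-21| = 1.02 × 10^-21 J = 6.35 meV.

6.35 meV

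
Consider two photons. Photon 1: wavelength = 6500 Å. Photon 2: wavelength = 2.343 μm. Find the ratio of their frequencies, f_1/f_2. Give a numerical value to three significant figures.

f_1 = 4.612 × 10^14 Hz (from wavelength = 6500 Å, via f = c/λ).
f_2 = 1.280 × 10^14 Hz (from wavelength = 2.343 μm, via f = c/λ).
Ratio = 4.612 × 10^14 / 1.280 × 10^14 = 3.60.

3.60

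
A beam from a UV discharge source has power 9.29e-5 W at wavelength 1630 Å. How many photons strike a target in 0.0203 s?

Total energy: E_total = P·t = 9.29e-5 × 0.0203 = 1.886e-6 J.
Per-photon energy: E = 1.219e-18 J.
N = E_total / E_photon = 1.55e12.

1.55e12 photons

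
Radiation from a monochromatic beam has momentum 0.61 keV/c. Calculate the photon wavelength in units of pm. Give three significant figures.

Use h = 6.62607015 × 10^-34 J·s, c = 2.99792458 × 10^8 m/s, 1 eV = 1.602176634 × 10^-19 J.
In SI units: p = 0.61 keV/c = 3.2600 × 10^-25 kg·m/s.
Apply λ = h/p: λ = 2.033 × 10^-9 m.
Converting to pm: λ = 2033 pm ≈ 2030 pm.

2030 pm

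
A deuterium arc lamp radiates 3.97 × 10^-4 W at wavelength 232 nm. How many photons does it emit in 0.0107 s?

4.96 × 10^12 photons

Total energy: E_total = P·t = 3.97 × 10^-4 × 0.0107 = 4.248 × 10^-6 J.
Per-photon energy: E = 8.562 × 10^-19 J.
N = E_total / E_photon = 4.96 × 10^12.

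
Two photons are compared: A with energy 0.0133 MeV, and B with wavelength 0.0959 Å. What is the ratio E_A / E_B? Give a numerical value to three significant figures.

0.103

E_A = 2.131e-15 J (from energy = 0.0133 MeV, via E given directly).
E_B = 2.071e-14 J (from wavelength = 0.0959 Å, via E = hc/λ).
Ratio = 2.131e-15 / 2.071e-14 = 0.103.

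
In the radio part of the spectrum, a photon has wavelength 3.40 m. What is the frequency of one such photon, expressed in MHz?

88.2 MHz

Take c = 2.99792458 × 10^8 m/s.
Apply f = c/λ: f = 8.817 × 10^7 Hz.
Converting to MHz: f = 88.17 MHz ≈ 88.2 MHz.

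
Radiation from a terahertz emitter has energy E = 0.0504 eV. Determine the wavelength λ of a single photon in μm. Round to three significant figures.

24.6 μm

First convert: E = 0.0504 eV = 8.0750e-21 J.
Apply λ = hc/E: λ = 2.460e-5 m.
Converting to μm: λ = 24.60 μm ≈ 24.6 μm.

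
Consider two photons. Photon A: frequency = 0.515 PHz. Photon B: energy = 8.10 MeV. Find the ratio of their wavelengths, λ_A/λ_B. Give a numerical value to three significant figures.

λ_A = 5.821 × 10^-7 m (from frequency = 0.515 PHz, via λ = c/f).
λ_B = 1.531 × 10^-13 m (from energy = 8.10 MeV, via λ = hc/E).
Ratio = 5.821 × 10^-7 / 1.531 × 10^-13 = 3.80 × 10^6.

3.80 × 10^6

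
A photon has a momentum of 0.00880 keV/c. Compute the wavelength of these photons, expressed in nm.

Convert to SI: p = 0.00880 keV/c = 4.7030 × 10^-27 kg·m/s.
Apply λ = h/p: λ = 1.409 × 10^-7 m.
Converting to nm: λ = 140.9 nm ≈ 141 nm.

141 nm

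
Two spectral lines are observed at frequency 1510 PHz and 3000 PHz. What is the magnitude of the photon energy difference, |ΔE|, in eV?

Using E = hf: E₁ = 1.001 × 10^-15 J, E₂ = 1.988 × 10^-15 J.
|ΔE| = |1.001 × 10^-15 − 1.988 × 10^-15| = 9.87 × 10^-16 J = 6160 eV.

6160 eV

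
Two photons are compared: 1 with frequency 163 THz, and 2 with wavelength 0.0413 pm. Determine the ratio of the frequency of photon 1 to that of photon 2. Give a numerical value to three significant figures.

2.25 × 10^-8

f_1 = 1.630 × 10^14 Hz (from frequency = 163 THz, via f given directly).
f_2 = 7.259 × 10^21 Hz (from wavelength = 0.0413 pm, via f = c/λ).
Ratio = 1.630 × 10^14 / 7.259 × 10^21 = 2.25 × 10^-8.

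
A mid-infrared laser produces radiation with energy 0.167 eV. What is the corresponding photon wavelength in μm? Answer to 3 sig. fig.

Convert to SI: E = 0.167 eV = 2.6756e-20 J.
The photon relation is λ = hc/E, giving λ = 7.424e-6 m.
Converting to μm: λ = 7.424 μm ≈ 7.42 μm.

7.42 μm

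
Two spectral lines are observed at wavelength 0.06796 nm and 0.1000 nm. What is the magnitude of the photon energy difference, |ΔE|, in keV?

5.85 keV

Using E = hc/λ: E₁ = 2.9230 × 10^-15 J, E₂ = 1.9864 × 10^-15 J.
|ΔE| = |2.9230 × 10^-15 − 1.9864 × 10^-15| = 9.37 × 10^-16 J = 5.85 keV.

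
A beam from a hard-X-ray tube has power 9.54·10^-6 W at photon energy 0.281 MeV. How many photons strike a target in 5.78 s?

Total energy: E_total = P·t = 9.54·10^-6 × 5.78 = 5.514·10^-5 J.
Per-photon energy: E = 4.502·10^-14 J.
N = E_total / E_photon = 1.22·10^9.

1.22·10^9 photons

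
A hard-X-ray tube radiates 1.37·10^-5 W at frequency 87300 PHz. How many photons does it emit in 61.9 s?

1.47·10^10 photons

Total energy: E_total = P·t = 1.37·10^-5 × 61.9 = 8.480·10^-4 J.
Per-photon energy: E = 5.785·10^-14 J.
N = E_total / E_photon = 1.47·10^10.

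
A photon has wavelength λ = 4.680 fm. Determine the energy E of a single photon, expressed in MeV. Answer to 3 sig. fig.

First convert: λ = 4.680 fm = 4.680 × 10^-15 m.
Apply E = hc/λ: E = 4.245 × 10^-11 J.
Converting to MeV: E = 264.9 MeV ≈ 265 MeV.

265 MeV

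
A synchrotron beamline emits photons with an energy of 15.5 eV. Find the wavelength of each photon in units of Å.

In SI units: E = 15.5 eV = 2.4834e-18 J.
For a photon λ = hc/E, so λ = 7.999e-8 m.
Converting to Å: λ = 799.9 Å ≈ 800 Å.

800 Å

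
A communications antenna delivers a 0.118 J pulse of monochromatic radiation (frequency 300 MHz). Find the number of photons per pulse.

Per-photon energy: E = 1.988 × 10^-25 J (from frequency = 300 MHz).
N = E_total / E_photon = 0.118 J / 1.988 × 10^-25 J = 5.94 × 10^23.

5.94 × 10^23 photons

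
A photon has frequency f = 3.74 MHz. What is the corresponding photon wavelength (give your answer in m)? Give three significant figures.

80.2 m

Take c = 2.99792458·10^8 m/s.
Convert to SI: f = 3.74 MHz = 3.74·10^6 Hz.
Apply λ = c/f: λ = 80.16 m.
So λ ≈ 80.2 m.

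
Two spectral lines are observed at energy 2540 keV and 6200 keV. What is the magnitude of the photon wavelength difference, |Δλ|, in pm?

0.288 pm

Using λ = hc/E: λ₁ = 4.881 × 10^-13 m, λ₂ = 2.000 × 10^-13 m.
|Δλ| = |4.881 × 10^-13 − 2.000 × 10^-13| = 2.88 × 10^-13 m = 0.288 pm.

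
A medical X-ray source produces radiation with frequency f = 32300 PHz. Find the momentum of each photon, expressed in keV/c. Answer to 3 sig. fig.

134 keV/c

In SI units: f = 32300 PHz = 3.23e19 Hz.
Apply p = hf/c: p = 7.139e-23 kg·m/s.
Converting to keV/c: p = 133.6 keV/c ≈ 134 keV/c.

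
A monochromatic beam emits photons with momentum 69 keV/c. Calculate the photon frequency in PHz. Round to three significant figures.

1.67e4 PHz

In SI units: p = 69 keV/c = 3.6876e-23 kg·m/s.
For a photon f = pc/h, so f = 1.668e19 Hz.
Converting to PHz: f = 16680 PHz ≈ 1.67e4 PHz.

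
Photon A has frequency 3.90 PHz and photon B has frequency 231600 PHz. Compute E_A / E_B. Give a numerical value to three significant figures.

E_A = 2.584e-18 J (from frequency = 3.90 PHz, via E = hf).
E_B = 1.535e-13 J (from frequency = 231600 PHz, via E = hf).
Ratio = 2.584e-18 / 1.535e-13 = 1.68e-5.

1.68e-5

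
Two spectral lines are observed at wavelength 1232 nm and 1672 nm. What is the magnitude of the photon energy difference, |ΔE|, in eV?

0.265 eV

Using E = hc/λ: E₁ = 1.6124e-19 J, E₂ = 1.1881e-19 J.
|ΔE| = |1.6124e-19 − 1.1881e-19| = 4.24e-20 J = 0.265 eV.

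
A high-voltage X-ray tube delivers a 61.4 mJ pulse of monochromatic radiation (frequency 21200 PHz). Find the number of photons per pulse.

Per-photon energy: E = 1.405e-14 J (from frequency = 21200 PHz).
N = E_total / E_photon = 0.0614 J / 1.405e-14 J = 4.37e12.

4.37e12 photons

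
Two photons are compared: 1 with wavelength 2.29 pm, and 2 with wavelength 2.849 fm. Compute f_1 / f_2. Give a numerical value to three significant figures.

f_1 = 1.309 × 10^20 Hz (from wavelength = 2.29 pm, via f = c/λ).
f_2 = 1.052 × 10^23 Hz (from wavelength = 2.849 fm, via f = c/λ).
Ratio = 1.309 × 10^20 / 1.052 × 10^23 = 1.24 × 10^-3.

1.24 × 10^-3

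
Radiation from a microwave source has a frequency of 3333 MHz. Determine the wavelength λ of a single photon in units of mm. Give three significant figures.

89.9 mm

First convert: f = 3333 MHz = 3.333·10^9 Hz.
Since λ = c/f for a photon, λ = 0.08995 m.
Converting to mm: λ = 89.95 mm ≈ 89.9 mm.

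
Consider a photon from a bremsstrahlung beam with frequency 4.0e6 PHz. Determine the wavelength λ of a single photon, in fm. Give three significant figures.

Take c = 2.99792458e8 m/s.
Convert to SI: f = 4.0e6 PHz = 4.0e21 Hz.
Apply λ = c/f: λ = 7.495e-14 m.
Converting to fm: λ = 74.95 fm ≈ 74.9 fm.

74.9 fm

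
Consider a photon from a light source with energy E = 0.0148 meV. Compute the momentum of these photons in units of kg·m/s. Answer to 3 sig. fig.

In SI units: E = 0.0148 meV = 2.3712·10^-24 J.
The photon relation is p = E/c, giving p = 7.910·10^-33 kg·m/s.
So p ≈ 7.91·10^-33 kg·m/s.

7.91·10^-33 kg·m/s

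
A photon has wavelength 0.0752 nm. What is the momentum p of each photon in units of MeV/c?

0.0165 MeV/c

Use h = 6.62607015·10^-34 J·s, c = 2.99792458·10^8 m/s, 1 eV = 1.602176634·10^-19 J.
Convert to SI: λ = 0.0752 nm = 7.52·10^-11 m.
The photon relation is p = h/λ, giving p = 8.811·10^-24 kg·m/s.
Converting to MeV/c: p = 0.01649 MeV/c ≈ 0.0165 MeV/c.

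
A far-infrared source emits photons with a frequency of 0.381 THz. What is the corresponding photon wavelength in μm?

(c = 2.99792458e8 m/s.)
First convert: f = 0.381 THz = 3.81e11 Hz.
The photon relation is λ = c/f, giving λ = 7.869e-4 m.
Converting to μm: λ = 786.9 μm ≈ 787 μm.

787 μm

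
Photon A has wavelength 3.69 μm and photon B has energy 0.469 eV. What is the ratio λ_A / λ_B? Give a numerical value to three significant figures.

1.40

λ_A = 3.690·10^-6 m (from wavelength = 3.69 μm, via λ given directly).
λ_B = 2.644·10^-6 m (from energy = 0.469 eV, via λ = hc/E).
Ratio = 3.690·10^-6 / 2.644·10^-6 = 1.40.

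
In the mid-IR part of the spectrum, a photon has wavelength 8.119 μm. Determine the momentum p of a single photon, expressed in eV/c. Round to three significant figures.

Convert to SI: λ = 8.119 μm = 8.119e-6 m.
Since p = h/λ for a photon, p = 8.161e-29 kg·m/s.
Converting to eV/c: p = 0.1527 eV/c ≈ 0.153 eV/c.

0.153 eV/c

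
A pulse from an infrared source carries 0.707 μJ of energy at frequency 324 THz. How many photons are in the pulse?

3.29e12 photons

Per-photon energy: E = 2.147e-19 J (from frequency = 324 THz).
N = E_total / E_photon = 7.07e-7 J / 2.147e-19 J = 3.29e12.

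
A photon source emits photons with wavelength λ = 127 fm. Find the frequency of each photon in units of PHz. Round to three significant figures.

2.36·10^6 PHz

Use c = 2.99792458·10^8 m/s.
In SI units: λ = 127 fm = 1.27·10^-13 m.
Apply f = c/λ: f = 2.361·10^21 Hz.
Converting to PHz: f = 2.361·10^6 PHz ≈ 2.36·10^6 PHz.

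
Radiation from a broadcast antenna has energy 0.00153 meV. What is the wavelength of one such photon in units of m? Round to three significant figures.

Use h = 6.62607015e-34 J·s, c = 2.99792458e8 m/s, 1 eV = 1.602176634e-19 J.
Convert to SI: E = 0.00153 meV = 2.4513e-25 J.
Apply λ = hc/E: λ = 0.8104 m.
So λ ≈ 0.810 m.

0.810 m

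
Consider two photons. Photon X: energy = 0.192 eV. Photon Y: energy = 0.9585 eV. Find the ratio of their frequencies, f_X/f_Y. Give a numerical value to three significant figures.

f_X = 4.643 × 10^13 Hz (from energy = 0.192 eV, via f = E/h).
f_Y = 2.318 × 10^14 Hz (from energy = 0.9585 eV, via f = E/h).
Ratio = 4.643 × 10^13 / 2.318 × 10^14 = 0.200.

0.200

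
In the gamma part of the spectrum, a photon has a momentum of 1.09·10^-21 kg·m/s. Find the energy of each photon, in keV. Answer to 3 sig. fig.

(c = 2.99792458·10^8 m/s, 1 eV = 1.602176634·10^-19 J.)
Apply E = pc: E = 3.268·10^-13 J.
Converting to keV: E = 2040 keV ≈ 2040 keV.

2040 keV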